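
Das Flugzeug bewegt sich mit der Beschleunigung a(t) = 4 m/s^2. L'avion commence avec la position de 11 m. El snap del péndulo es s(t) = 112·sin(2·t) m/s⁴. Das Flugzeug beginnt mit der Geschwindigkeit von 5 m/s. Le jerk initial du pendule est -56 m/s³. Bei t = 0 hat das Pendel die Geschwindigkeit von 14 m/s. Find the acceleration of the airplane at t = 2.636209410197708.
Using a(t) = 4 and substituting t = 2.636209410197708, we find a = 4.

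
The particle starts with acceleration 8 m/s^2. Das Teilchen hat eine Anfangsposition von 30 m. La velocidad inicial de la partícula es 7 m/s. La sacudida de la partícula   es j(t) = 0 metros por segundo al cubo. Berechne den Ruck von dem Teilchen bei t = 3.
Wir haben den Ruck j(t) = 0. Durch Einsetzen von t = 3: j(3) = 0.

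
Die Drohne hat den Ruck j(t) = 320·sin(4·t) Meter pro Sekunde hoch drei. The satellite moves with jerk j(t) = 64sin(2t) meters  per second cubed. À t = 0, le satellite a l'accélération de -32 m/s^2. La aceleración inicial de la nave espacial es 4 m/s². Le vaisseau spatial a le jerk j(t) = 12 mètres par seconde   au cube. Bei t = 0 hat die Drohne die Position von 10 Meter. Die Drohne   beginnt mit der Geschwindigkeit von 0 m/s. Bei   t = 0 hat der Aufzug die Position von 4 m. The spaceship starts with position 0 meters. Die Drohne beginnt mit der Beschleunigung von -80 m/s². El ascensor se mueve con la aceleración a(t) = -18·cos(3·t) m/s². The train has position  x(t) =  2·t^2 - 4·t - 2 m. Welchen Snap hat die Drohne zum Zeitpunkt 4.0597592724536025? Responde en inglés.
To solve this, we need to take 1 derivative of our jerk equation j(t) = 320·sin(4·t). The derivative of jerk gives snap: s(t) = 1280·cos(4·t). From the given snap equation s(t) = 1280·cos(4·t), we substitute t = 4.0597592724536025 to get s = -1103.69756213129.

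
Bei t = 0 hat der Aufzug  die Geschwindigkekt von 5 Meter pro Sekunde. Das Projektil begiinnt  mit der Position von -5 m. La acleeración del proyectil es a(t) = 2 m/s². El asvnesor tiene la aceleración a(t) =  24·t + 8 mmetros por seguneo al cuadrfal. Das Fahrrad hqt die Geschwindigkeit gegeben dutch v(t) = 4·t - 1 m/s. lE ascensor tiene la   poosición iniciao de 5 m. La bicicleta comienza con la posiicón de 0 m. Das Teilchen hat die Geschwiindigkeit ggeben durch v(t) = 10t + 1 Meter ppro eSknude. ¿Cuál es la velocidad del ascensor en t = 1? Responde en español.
Partiendo de la aceleración a(t) = 24·t + 8, tomamos 1 integral. Tomando ∫a(t)dt y aplicando v(0) = 5, encontramos v(t) = 12·t^2 + 8·t + 5. De la ecuación de la velocidad v(t) = 12·t^2 + 8·t + 5, sustituimos t = 1 para obtener v = 25.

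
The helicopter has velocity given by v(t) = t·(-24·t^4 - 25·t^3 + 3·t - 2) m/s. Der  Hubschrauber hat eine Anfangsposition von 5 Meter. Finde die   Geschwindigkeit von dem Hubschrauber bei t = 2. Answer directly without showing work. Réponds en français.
v(2) = -1160.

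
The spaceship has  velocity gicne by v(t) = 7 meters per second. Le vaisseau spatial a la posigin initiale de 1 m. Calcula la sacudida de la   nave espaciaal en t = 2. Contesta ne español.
Partiendo de la velocidad v(t) = 7, tomamos 2 derivadas. Derivando la velocidad, obtenemos la aceleración: a(t) = 0. La derivada de la aceleración da la sacudida: j(t) = 0. De la ecuación de la sacudida j(t) = 0, sustituimos t = 2 para obtener j = 0.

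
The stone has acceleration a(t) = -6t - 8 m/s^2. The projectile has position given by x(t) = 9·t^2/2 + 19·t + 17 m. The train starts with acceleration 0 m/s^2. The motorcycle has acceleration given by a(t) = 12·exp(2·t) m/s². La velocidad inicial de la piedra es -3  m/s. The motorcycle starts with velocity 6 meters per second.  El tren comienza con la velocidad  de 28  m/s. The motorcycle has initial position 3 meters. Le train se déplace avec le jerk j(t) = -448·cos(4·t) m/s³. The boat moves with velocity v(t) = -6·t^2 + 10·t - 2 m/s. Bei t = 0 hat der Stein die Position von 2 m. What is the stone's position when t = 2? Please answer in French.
Nous devons intégrer notre équation de l'accélération a(t) = -6·t - 8 2 fois. En intégrant l'accélération et en utilisant la condition initiale v(0) = -3, nous obtenons v(t) = -3·t^2 - 8·t - 3. En prenant ∫v(t)dt et en appliquant x(0) = 2, nous trouvons x(t) = -t^3 - 4·t^2 - 3·t + 2. De l'équation de la position x(t) = -t^3 - 4·t^2 - 3·t + 2, nous substituons t = 2 pour obtenir x = -28.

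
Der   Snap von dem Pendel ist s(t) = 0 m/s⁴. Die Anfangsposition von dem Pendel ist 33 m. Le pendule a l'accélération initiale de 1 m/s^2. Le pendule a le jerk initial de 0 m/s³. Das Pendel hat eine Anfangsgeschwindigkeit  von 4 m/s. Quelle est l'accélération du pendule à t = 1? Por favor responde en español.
Debemos encontrar la antiderivada de nuestra ecuación del snap s(t) = 0 2 veces. La integral del snap, con j(0) = 0, da la sacudida: j(t) = 0. Tomando ∫j(t)dt y aplicando a(0) = 1, encontramos a(t) = 1. De la ecuación de la aceleración a(t) = 1, sustituimos t = 1 para obtener a = 1.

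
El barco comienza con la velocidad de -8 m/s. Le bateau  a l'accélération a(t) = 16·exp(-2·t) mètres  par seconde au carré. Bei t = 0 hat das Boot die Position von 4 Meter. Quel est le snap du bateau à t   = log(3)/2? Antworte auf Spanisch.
Partiendo de la aceleración a(t) = 16·exp(-2·t), tomamos 2 derivadas. La derivada de la aceleración da la sacudida: j(t) = -32·exp(-2·t). La derivada de la sacudida da el snap: s(t) = 64·exp(-2·t). Usando s(t) = 64·exp(-2·t) y sustituyendo t = log(3)/2, encontramos s = 64/3.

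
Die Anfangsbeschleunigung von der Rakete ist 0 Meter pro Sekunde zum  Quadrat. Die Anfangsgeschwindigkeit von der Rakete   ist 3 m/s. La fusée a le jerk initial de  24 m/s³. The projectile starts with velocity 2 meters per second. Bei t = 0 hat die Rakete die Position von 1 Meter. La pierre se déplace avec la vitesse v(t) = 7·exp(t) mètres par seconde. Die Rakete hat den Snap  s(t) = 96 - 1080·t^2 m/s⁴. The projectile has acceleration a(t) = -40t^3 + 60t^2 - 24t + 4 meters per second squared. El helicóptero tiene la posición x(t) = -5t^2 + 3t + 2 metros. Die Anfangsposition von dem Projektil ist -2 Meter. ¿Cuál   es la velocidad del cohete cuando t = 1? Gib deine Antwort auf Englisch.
We must find the antiderivative of our snap equation s(t) = 96 - 1080·t^2 3 times. Integrating snap and using the initial condition j(0) = 24, we get j(t) = -360·t^3 + 96·t + 24. Taking ∫j(t)dt and applying a(0) = 0, we find a(t) = 6·t·(-15·t^3 + 8·t + 4). Finding the antiderivative of a(t) and using v(0) = 3: v(t) = -18·t^5 + 16·t^3 + 12·t^2 + 3. Using v(t) = -18·t^5 + 16·t^3 + 12·t^2 + 3 and substituting t = 1, we find v = 13.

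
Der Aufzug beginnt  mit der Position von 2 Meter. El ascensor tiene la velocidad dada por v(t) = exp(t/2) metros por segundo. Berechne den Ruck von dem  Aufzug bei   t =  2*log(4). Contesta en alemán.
Um dies zu lösen, müssen wir 2 Ableitungen unserer Gleichung für die Geschwindigkeit v(t) = exp(t/2) nehmen. Mit d/dt von v(t) finden wir a(t) = exp(t/2)/2. Mit d/dt von a(t) finden wir j(t) = exp(t/2)/4. Mit j(t) = exp(t/2)/4 und Einsetzen von t = 2*log(4), finden wir j = 1.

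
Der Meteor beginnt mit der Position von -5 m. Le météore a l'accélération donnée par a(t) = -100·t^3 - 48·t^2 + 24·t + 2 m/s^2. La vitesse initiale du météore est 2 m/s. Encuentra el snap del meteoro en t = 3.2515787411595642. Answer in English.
We must differentiate our acceleration equation a(t) = -100·t^3 - 48·t^2 + 24·t + 2 2 times. Taking d/dt of a(t), we find j(t) = -300·t^2 - 96·t + 24. The derivative of jerk gives snap: s(t) = -600·t - 96. We have snap s(t) = -600·t - 96. Substituting t = 3.2515787411595642: s(3.2515787411595642) = -2046.94724469574.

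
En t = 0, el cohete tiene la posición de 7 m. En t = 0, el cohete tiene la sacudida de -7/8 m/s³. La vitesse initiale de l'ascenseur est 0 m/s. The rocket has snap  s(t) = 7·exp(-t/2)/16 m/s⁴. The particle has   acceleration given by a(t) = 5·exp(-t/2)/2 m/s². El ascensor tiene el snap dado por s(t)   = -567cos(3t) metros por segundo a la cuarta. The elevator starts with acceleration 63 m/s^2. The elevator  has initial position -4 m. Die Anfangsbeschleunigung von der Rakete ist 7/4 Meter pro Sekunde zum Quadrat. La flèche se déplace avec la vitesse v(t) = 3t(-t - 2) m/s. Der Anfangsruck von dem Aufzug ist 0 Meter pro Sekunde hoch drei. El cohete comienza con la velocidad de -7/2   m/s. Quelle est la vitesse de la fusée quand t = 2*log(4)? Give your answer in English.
To solve this, we need to take 3 antiderivatives of our snap equation s(t) = 7·exp(-t/2)/16. The integral of snap, with j(0) = -7/8, gives jerk: j(t) = -7·exp(-t/2)/8. The antiderivative of jerk is acceleration. Using a(0) = 7/4, we get a(t) = 7·exp(-t/2)/4. Integrating acceleration and using the initial condition v(0) = -7/2, we get v(t) = -7·exp(-t/2)/2. We have velocity v(t) = -7·exp(-t/2)/2. Substituting t = 2*log(4): v(2*log(4)) = -7/8.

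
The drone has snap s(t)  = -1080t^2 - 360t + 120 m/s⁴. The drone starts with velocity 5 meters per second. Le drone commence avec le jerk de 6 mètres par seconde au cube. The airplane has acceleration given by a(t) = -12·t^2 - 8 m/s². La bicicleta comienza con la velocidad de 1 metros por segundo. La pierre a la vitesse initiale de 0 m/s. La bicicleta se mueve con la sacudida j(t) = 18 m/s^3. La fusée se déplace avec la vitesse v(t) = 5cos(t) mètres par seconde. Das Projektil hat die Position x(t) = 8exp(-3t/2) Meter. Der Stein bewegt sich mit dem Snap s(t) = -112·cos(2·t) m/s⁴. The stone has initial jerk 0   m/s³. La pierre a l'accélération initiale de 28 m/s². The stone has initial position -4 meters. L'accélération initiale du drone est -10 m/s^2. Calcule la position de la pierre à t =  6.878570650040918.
Pour résoudre ceci, nous devons prendre 4 intégrales de notre équation du snap s(t) = -112·cos(2·t). En intégrant le snap et en utilisant la condition initiale j(0) = 0, nous obtenons j(t) = -56·sin(2·t). En intégrant le jerk et en utilisant la condition initiale a(0) = 28, nous obtenons a(t) = 28·cos(2·t). En intégrant l'accélération et en utilisant la condition initiale v(0) = 0, nous obtenons v(t) = 14·sin(2·t). En prenant ∫v(t)dt et en appliquant x(0) = -4, nous trouvons x(t) = 3 - 7·cos(2·t). En utilisant x(t) = 3 - 7·cos(2·t) et en substituant t = 6.878570650040918, nous trouvons x = 0.403390031263661.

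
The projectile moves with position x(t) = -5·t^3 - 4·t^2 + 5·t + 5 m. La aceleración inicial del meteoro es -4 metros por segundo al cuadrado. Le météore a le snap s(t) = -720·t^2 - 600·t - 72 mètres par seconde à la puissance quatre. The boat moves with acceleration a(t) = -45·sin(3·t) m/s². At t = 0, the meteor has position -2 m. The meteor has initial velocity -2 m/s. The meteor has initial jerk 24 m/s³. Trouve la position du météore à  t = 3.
Nous devons intégrer notre équation du snap s(t) = -720·t^2 - 600·t - 72 4 fois. L'intégrale du snap est le jerk. En utilisant j(0) = 24, nous obtenons j(t) = -240·t^3 - 300·t^2 - 72·t + 24. L'intégrale du jerk est l'accélération. En utilisant a(0) = -4, nous obtenons a(t) = -60·t^4 - 100·t^3 - 36·t^2 + 24·t - 4. L'intégrale de l'accélération est la vitesse. En utilisant v(0) = -2, nous obtenons v(t) = -12·t^5 - 25·t^4 - 12·t^3 + 12·t^2 - 4·t - 2. La primitive de la vitesse est la position. En utilisant x(0) = -2, nous obtenons x(t) = -2·t^6 - 5·t^5 - 3·t^4 + 4·t^3 - 2·t^2 - 2·t - 2. En utilisant x(t) = -2·t^6 - 5·t^5 - 3·t^4 + 4·t^3 - 2·t^2 - 2·t - 2 et en substituant t = 3, nous trouvons x = -2834.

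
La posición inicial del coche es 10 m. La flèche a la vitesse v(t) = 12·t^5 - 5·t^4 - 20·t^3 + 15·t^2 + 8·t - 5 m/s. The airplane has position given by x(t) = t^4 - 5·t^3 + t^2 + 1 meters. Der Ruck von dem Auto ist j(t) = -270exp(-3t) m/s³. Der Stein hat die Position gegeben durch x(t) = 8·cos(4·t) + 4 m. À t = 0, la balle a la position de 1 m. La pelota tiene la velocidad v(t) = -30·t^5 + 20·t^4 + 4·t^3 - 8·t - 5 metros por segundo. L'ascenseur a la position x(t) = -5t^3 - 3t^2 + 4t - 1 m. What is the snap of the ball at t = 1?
To solve this, we need to take 3 derivatives of our velocity equation v(t) = -30·t^5 + 20·t^4 + 4·t^3 - 8·t - 5. Taking d/dt of v(t), we find a(t) = -150·t^4 + 80·t^3 + 12·t^2 - 8. Taking d/dt of a(t), we find j(t) = -600·t^3 + 240·t^2 + 24·t. Differentiating jerk, we get snap: s(t) = -1800·t^2 + 480·t + 24. We have snap s(t) = -1800·t^2 + 480·t + 24. Substituting t = 1: s(1) = -1296.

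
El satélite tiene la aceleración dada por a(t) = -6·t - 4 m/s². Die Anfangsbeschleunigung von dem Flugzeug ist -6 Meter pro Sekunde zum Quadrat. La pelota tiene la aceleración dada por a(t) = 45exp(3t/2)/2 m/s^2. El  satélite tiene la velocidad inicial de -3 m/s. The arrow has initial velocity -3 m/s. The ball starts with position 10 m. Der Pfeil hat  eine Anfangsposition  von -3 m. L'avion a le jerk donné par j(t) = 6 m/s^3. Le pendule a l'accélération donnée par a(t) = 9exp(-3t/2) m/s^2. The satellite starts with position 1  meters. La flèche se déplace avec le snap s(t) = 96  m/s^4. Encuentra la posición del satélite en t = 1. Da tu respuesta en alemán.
Wir müssen unsere Gleichung für die Beschleunigung a(t) = -6·t - 4 2-mal integrieren. Durch Integration von der Beschleunigung und Verwendung der Anfangsbedingung v(0) = -3, erhalten wir v(t) = -3·t^2 - 4·t - 3. Das Integral von der Geschwindigkeit, mit x(0) = 1, ergibt die Position: x(t) = -t^3 - 2·t^2 - 3·t + 1. Aus der Gleichung für die Position x(t) = -t^3 - 2·t^2 - 3·t + 1, setzen wir t = 1 ein und erhalten x = -5.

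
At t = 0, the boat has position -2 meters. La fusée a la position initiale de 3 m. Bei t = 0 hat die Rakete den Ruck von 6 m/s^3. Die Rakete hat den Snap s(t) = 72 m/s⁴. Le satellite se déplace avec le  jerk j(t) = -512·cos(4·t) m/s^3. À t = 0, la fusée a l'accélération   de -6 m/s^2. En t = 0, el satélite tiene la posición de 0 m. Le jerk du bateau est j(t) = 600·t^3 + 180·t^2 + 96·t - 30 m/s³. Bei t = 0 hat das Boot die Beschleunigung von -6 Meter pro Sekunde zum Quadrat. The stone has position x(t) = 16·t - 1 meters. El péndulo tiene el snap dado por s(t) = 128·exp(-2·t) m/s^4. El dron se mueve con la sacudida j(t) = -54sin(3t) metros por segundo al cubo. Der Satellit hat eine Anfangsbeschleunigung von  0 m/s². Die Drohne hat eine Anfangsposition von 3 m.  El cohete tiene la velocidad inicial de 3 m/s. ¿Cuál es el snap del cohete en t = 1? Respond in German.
Wir haben den Snap s(t) = 72. Durch Einsetzen von t = 1: s(1) = 72.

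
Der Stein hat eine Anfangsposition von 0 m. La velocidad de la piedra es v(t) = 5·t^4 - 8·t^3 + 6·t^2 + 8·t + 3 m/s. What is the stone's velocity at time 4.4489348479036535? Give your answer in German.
Wir haben die Geschwindigkeit v(t) = 5·t^4 - 8·t^3 + 6·t^2 + 8·t + 3. Durch Einsetzen von t = 4.4489348479036535: v(4.4489348479036535) = 1411.70516662284.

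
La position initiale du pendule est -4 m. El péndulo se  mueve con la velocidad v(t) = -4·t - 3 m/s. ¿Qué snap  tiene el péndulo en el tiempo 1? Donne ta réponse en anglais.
Starting from velocity v(t) = -4·t - 3, we take 3 derivatives. Taking d/dt of v(t), we find a(t) = -4. Differentiating acceleration, we get jerk: j(t) = 0. Taking d/dt of j(t), we find s(t) = 0. Using s(t) = 0 and substituting t = 1, we find s = 0.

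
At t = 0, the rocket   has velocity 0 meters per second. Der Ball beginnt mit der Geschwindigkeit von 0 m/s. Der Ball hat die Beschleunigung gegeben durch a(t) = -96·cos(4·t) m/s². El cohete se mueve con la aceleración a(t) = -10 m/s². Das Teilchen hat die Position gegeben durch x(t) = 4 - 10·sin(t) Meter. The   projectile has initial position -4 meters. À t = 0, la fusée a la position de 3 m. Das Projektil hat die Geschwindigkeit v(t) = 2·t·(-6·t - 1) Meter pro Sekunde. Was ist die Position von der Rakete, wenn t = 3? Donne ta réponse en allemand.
Um dies zu lösen, müssen wir 2 Integrale unserer Gleichung für die Beschleunigung a(t) = -10 finden. Das Integral von der Beschleunigung, mit v(0) = 0, ergibt die Geschwindigkeit: v(t) = -10·t. Das Integral von der Geschwindigkeit ist die Position. Mit x(0) = 3 erhalten wir x(t) = 3 - 5·t^2. Wir haben die Position x(t) = 3 - 5·t^2. Durch Einsetzen von t = 3: x(3) = -42.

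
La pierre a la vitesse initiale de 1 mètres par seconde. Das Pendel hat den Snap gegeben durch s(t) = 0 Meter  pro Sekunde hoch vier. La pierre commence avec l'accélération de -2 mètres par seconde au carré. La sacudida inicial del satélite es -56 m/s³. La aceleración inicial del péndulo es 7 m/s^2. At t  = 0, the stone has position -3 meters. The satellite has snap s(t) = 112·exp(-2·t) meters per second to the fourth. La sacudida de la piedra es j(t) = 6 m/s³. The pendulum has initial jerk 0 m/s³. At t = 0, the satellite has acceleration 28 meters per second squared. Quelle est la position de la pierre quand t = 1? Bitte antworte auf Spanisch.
Debemos encontrar la integral de nuestra ecuación de la sacudida j(t) = 6 3 veces. Integrando la sacudida y usando la condición inicial a(0) = -2, obtenemos a(t) = 6·t - 2. La antiderivada de la aceleración, con v(0) = 1, da la velocidad: v(t) = 3·t^2 - 2·t + 1. La antiderivada de la velocidad es la posición. Usando x(0) = -3, obtenemos x(t) = t^3 - t^2 + t - 3. Usando x(t) = t^3 - t^2 + t - 3 y sustituyendo t = 1, encontramos x = -2.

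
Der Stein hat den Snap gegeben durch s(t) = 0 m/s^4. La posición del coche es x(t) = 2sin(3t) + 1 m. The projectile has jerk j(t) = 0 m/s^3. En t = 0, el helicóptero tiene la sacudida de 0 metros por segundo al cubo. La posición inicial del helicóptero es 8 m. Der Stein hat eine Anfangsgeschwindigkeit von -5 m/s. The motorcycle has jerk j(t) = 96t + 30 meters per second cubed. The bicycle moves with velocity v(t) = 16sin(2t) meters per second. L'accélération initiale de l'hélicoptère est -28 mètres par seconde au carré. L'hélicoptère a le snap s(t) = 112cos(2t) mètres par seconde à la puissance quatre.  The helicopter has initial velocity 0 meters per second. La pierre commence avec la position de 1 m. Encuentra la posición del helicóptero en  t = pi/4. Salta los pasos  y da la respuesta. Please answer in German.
Die Position bei t = pi/4 ist x = 1.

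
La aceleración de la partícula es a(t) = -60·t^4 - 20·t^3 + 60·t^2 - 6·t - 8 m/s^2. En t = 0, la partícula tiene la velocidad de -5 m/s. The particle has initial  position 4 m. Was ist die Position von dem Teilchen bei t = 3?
Wir müssen die Stammfunktion unserer Gleichung für die Beschleunigung a(t) = -60·t^4 - 20·t^3 + 60·t^2 - 6·t - 8 2-mal finden. Durch Integration von der Beschleunigung und Verwendung der Anfangsbedingung v(0) = -5, erhalten wir v(t) = -12·t^5 - 5·t^4 + 20·t^3 - 3·t^2 - 8·t - 5. Durch Integration von der Geschwindigkeit und Verwendung der Anfangsbedingung x(0) = 4, erhalten wir x(t) = -2·t^6 - t^5 + 5·t^4 - t^3 - 4·t^2 - 5·t + 4. Aus der Gleichung für die Position x(t) = -2·t^6 - t^5 + 5·t^4 - t^3 - 4·t^2 - 5·t + 4, setzen wir t = 3 ein und erhalten x = -1370.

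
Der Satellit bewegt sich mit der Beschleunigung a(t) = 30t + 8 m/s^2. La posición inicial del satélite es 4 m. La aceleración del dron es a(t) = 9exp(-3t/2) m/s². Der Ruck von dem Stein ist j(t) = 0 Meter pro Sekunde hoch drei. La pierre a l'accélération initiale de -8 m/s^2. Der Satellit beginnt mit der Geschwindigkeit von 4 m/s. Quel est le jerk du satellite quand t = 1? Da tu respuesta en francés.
Pour résoudre ceci, nous devons prendre 1 dérivée de notre équation de l'accélération a(t) = 30·t + 8. En dérivant l'accélération, nous obtenons le jerk: j(t) = 30. De l'équation du jerk j(t) = 30, nous substituons t = 1 pour obtenir j = 30.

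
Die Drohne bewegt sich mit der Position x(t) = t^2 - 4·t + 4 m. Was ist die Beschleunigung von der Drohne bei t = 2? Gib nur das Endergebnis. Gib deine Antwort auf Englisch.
a(2) = 2.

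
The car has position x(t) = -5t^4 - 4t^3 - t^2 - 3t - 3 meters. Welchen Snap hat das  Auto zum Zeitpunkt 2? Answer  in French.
En partant de la position x(t) = -5·t^4 - 4·t^3 - t^2 - 3·t - 3, nous prenons 4 dérivées. En dérivant la position, nous obtenons la vitesse: v(t) = -20·t^3 - 12·t^2 - 2·t - 3. En prenant d/dt de v(t), nous trouvons a(t) = -60·t^2 - 24·t - 2. La dérivée de l'accélération donne le jerk: j(t) = -120·t - 24. En prenant d/dt de j(t), nous trouvons s(t) = -120. Nous avons le snap s(t) = -120. En substituant t = 2: s(2) = -120.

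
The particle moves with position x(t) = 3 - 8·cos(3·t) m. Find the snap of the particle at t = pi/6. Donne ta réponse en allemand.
Um dies zu lösen, müssen wir 4 Ableitungen unserer Gleichung für die Position x(t) = 3 - 8·cos(3·t) nehmen. Die Ableitung von der Position ergibt die Geschwindigkeit: v(t) = 24·sin(3·t). Durch Ableiten von der Geschwindigkeit erhalten wir die Beschleunigung: a(t) = 72·cos(3·t). Durch Ableiten von der Beschleunigung erhalten wir den Ruck: j(t) = -216·sin(3·t). Die Ableitung von dem Ruck ergibt den Snap: s(t) = -648·cos(3·t). Wir haben den Snap s(t) = -648·cos(3·t). Durch Einsetzen von t = pi/6: s(pi/6) = 0.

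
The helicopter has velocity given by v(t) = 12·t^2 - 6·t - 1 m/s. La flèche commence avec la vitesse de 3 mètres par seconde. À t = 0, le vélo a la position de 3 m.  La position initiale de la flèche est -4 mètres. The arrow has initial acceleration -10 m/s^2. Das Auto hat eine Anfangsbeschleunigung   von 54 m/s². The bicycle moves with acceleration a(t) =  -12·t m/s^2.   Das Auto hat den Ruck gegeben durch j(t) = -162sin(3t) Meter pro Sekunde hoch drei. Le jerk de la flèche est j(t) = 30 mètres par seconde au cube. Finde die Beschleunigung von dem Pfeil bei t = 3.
Ausgehend von dem Ruck j(t) = 30, nehmen wir 1 Integral. Das Integral von dem Ruck, mit a(0) = -10, ergibt die Beschleunigung: a(t) = 30·t - 10. Mit a(t) = 30·t - 10 und Einsetzen von t = 3, finden wir a = 80.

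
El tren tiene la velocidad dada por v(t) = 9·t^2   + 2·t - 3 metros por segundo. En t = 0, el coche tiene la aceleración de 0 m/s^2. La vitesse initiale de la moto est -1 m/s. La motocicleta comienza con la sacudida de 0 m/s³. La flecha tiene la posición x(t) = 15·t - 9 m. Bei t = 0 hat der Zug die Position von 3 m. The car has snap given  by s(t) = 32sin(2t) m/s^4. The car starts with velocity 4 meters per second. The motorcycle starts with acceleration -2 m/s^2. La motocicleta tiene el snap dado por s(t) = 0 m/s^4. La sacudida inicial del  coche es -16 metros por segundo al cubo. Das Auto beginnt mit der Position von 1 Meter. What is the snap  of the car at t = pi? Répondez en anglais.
From the given snap equation s(t) = 32·sin(2·t), we substitute t = pi to get s = 0.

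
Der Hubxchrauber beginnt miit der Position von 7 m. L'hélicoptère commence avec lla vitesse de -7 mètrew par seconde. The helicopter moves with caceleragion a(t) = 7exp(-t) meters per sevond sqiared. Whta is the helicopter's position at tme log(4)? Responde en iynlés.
We must find the antiderivative of our acceleration equation a(t) = 7·exp(-t) 2 times. The antiderivative of acceleration, with v(0) = -7, gives velocity: v(t) = -7·exp(-t). Finding the integral of v(t) and using x(0) = 7: x(t) = 7·exp(-t). From the given position equation x(t) = 7·exp(-t), we substitute t = log(4) to get x = 7/4.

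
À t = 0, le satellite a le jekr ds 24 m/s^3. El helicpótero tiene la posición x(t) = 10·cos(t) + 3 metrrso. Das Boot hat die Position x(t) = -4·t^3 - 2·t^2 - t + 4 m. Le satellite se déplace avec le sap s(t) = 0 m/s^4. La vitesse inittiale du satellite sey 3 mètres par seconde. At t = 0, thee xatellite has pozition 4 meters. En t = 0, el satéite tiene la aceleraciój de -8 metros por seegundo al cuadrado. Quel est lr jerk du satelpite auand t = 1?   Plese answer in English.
Starting from snap s(t) = 0, we take 1 antiderivative. Taking ∫s(t)dt and applying j(0) = 24, we find j(t) = 24. We have jerk j(t) = 24. Substituting t = 1: j(1) = 24.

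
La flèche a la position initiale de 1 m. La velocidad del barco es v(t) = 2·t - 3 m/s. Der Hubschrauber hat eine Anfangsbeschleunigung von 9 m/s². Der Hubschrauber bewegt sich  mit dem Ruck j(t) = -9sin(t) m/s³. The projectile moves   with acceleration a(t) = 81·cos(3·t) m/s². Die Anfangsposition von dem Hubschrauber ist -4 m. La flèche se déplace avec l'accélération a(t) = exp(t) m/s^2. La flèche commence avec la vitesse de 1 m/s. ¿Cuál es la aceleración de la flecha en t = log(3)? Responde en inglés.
We have acceleration a(t) = exp(t). Substituting t = log(3): a(log(3)) = 3.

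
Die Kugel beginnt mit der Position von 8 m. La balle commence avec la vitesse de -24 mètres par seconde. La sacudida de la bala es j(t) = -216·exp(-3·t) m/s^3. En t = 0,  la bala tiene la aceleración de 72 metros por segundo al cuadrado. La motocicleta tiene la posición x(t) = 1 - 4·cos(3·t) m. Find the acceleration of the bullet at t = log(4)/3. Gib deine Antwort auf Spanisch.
Partiendo de la sacudida j(t) = -216·exp(-3·t), tomamos 1 integral. Integrando la sacudida y usando la condición inicial a(0) = 72, obtenemos a(t) = 72·exp(-3·t). De la ecuación de la aceleración a(t) = 72·exp(-3·t), sustituimos t = log(4)/3 para obtener a = 18.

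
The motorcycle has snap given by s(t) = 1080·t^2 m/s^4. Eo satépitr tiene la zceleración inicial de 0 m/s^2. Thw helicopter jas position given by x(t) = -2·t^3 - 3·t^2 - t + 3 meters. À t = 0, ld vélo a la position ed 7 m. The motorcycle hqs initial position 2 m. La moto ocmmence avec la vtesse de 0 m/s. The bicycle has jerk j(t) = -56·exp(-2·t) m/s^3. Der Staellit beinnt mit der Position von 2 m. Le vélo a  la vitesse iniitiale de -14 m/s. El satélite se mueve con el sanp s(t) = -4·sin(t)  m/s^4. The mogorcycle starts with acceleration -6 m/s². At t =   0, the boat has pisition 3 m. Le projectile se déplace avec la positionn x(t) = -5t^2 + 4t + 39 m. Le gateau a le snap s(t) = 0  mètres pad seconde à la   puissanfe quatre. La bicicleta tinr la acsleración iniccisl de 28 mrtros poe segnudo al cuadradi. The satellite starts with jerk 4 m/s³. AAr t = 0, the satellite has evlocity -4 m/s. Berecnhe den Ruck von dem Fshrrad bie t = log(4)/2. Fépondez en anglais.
From the given jerk equation j(t) = -56·exp(-2·t), we substitute t = log(4)/2 to get j = -14.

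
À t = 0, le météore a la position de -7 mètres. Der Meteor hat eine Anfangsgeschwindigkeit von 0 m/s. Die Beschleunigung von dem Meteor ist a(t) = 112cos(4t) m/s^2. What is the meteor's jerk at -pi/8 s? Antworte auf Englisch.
To solve this, we need to take 1 derivative of our acceleration equation a(t) = 112·cos(4·t). Differentiating acceleration, we get jerk: j(t) = -448·sin(4·t). We have jerk j(t) = -448·sin(4·t). Substituting t = -pi/8: j(-pi/8) = 448.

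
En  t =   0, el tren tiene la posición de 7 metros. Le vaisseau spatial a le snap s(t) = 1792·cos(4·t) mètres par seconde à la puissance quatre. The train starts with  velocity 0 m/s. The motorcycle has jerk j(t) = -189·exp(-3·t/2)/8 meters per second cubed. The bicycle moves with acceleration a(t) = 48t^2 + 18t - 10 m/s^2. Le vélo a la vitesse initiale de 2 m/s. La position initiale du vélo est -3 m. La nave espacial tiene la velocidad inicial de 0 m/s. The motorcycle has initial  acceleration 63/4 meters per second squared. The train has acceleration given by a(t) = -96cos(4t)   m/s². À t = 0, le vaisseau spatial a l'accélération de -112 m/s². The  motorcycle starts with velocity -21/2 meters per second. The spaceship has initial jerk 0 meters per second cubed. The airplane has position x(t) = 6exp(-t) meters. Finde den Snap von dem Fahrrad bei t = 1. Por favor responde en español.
Debemos derivar nuestra ecuación de la aceleración a(t) = 48·t^2 + 18·t - 10 2 veces. Tomando d/dt de a(t), encontramos j(t) = 96·t + 18. La derivada de la sacudida da el snap: s(t) = 96. Usando s(t) = 96 y sustituyendo t = 1, encontramos s = 96.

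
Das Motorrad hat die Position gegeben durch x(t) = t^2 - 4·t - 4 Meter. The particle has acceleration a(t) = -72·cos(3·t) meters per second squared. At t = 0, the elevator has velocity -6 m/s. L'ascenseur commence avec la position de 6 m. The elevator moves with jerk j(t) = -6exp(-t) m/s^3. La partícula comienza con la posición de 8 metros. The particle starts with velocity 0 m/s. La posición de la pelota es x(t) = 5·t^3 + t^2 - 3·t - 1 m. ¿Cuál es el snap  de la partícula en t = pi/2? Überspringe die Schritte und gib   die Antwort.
La respuesta es 0.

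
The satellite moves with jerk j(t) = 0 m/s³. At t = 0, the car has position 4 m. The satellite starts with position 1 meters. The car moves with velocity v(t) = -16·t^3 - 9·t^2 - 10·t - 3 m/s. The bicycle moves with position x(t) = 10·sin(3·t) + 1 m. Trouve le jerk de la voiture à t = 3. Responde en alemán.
Wir müssen unsere Gleichung für die Geschwindigkeit v(t) = -16·t^3 - 9·t^2 - 10·t - 3 2-mal ableiten. Die Ableitung von der Geschwindigkeit ergibt die Beschleunigung: a(t) = -48·t^2 - 18·t - 10. Die Ableitung von der Beschleunigung ergibt den Ruck: j(t) = -96·t - 18. Aus der Gleichung für den Ruck j(t) = -96·t - 18, setzen wir t = 3 ein und erhalten j = -306.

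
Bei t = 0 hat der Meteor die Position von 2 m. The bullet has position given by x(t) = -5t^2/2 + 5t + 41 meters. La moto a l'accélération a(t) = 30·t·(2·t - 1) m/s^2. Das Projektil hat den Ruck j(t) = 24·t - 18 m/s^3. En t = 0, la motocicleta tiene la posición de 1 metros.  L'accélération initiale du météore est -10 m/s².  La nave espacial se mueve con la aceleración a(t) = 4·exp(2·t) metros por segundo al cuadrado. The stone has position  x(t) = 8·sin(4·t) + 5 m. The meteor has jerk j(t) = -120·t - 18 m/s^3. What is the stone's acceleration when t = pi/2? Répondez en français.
Nous devons dériver notre équation de la position x(t) = 8·sin(4·t) + 5 2 fois. En prenant d/dt de x(t), nous trouvons v(t) = 32·cos(4·t). En dérivant la vitesse, nous obtenons l'accélération: a(t) = -128·sin(4·t). Nous avons l'accélération a(t) = -128·sin(4·t). En substituant t = pi/2: a(pi/2) = 0.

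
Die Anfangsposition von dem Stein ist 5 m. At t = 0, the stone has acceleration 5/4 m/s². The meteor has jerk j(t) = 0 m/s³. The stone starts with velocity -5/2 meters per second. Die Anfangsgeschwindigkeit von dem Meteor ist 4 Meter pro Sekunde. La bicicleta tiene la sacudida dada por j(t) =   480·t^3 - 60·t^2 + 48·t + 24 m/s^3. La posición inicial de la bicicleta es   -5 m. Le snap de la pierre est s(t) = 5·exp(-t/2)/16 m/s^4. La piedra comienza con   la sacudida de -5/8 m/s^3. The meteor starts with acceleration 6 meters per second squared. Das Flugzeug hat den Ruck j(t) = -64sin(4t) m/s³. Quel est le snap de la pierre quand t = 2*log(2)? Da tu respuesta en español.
Usando s(t) = 5·exp(-t/2)/16 y sustituyendo t = 2*log(2), encontramos s = 5/32.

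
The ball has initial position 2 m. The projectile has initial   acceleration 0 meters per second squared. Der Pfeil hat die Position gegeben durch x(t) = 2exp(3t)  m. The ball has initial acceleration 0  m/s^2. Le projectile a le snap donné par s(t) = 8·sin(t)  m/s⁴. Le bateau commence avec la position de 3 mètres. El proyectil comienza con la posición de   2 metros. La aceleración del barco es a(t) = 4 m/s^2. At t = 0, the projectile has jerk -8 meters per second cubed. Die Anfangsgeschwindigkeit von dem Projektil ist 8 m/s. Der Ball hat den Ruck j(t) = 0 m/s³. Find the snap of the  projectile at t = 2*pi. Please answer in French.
En utilisant s(t) = 8·sin(t) et en substituant t = 2*pi, nous trouvons s = 0.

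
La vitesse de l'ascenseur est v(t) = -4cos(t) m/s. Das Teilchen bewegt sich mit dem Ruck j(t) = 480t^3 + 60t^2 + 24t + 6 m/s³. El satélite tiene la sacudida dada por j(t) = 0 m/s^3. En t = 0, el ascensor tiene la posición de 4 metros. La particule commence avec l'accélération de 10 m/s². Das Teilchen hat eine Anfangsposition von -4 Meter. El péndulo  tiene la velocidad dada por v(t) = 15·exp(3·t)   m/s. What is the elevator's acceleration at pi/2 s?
To solve this, we need to take 1 derivative of our velocity equation v(t) = -4·cos(t). The derivative of velocity gives acceleration: a(t) = 4·sin(t). We have acceleration a(t) = 4·sin(t). Substituting t = pi/2: a(pi/2) = 4.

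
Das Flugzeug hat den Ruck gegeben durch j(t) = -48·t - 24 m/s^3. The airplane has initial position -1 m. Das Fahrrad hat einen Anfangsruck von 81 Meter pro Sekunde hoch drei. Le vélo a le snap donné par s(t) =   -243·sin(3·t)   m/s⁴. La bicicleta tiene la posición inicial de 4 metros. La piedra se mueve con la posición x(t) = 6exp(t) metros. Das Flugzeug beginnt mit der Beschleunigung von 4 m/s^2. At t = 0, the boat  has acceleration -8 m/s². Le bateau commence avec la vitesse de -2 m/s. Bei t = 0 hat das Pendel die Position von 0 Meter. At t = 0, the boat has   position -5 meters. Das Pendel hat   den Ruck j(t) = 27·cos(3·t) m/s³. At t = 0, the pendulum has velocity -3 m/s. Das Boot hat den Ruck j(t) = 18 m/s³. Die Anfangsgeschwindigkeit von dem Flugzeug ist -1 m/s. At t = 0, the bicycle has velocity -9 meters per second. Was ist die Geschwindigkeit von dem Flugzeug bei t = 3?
Um dies zu lösen, müssen wir 2 Stammfunktionen unserer Gleichung für den Ruck j(t) = -48·t - 24 finden. Durch Integration von dem Ruck und Verwendung der Anfangsbedingung a(0) = 4, erhalten wir a(t) = -24·t^2 - 24·t + 4. Die Stammfunktion von der Beschleunigung, mit v(0) = -1, ergibt die Geschwindigkeit: v(t) = -8·t^3 - 12·t^2 + 4·t - 1. Wir haben die Geschwindigkeit v(t) = -8·t^3 - 12·t^2 + 4·t - 1. Durch Einsetzen von t = 3: v(3) = -313.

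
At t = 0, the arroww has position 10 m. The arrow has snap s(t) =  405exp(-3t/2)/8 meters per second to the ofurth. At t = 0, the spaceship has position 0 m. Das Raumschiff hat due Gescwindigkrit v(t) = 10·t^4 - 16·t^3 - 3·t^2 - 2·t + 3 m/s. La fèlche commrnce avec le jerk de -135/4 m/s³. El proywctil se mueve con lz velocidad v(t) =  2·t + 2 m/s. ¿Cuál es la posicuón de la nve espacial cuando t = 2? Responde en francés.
Nous devons trouver la primitive de notre équation de la vitesse v(t) = 10·t^4 - 16·t^3 - 3·t^2 - 2·t + 3 1 fois. L'intégrale de la vitesse est la position. En utilisant x(0) = 0, nous obtenons x(t) = 2·t^5 - 4·t^4 - t^3 - t^2 + 3·t. En utilisant x(t) = 2·t^5 - 4·t^4 - t^3 - t^2 + 3·t et en substituant t = 2, nous trouvons x = -6.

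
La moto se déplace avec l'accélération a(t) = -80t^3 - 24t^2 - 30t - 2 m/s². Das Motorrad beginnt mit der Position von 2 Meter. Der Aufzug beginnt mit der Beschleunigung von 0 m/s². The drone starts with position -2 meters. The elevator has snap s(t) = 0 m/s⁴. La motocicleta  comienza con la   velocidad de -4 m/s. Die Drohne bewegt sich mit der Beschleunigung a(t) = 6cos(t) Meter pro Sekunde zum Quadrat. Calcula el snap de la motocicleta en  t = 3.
Para resolver esto, necesitamos tomar 2 derivadas de nuestra ecuación de la aceleración a(t) = -80·t^3 - 24·t^2 - 30·t - 2. La derivada de la aceleración da la sacudida: j(t) = -240·t^2 - 48·t - 30. Derivando la sacudida, obtenemos el snap: s(t) = -480·t - 48. Usando s(t) = -480·t - 48 y sustituyendo t = 3, encontramos s = -1488.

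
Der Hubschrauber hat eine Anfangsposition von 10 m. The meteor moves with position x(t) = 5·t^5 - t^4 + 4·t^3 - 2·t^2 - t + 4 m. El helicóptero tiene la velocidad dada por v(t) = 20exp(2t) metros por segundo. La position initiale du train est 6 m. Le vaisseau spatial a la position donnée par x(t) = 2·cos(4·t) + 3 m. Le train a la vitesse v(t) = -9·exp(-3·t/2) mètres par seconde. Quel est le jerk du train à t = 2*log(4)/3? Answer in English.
To solve this, we need to take 2 derivatives of our velocity equation v(t) = -9·exp(-3·t/2). Differentiating velocity, we get acceleration: a(t) = 27·exp(-3·t/2)/2. The derivative of acceleration gives jerk: j(t) = -81·exp(-3·t/2)/4. We have jerk j(t) = -81·exp(-3·t/2)/4. Substituting t = 2*log(4)/3: j(2*log(4)/3) = -81/16.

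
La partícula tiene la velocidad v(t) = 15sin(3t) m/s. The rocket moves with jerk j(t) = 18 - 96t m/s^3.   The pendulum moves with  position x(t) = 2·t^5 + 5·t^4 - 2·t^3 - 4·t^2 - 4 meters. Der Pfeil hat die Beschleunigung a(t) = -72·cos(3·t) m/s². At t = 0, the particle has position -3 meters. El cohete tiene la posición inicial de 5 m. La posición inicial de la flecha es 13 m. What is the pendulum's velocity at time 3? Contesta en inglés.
To solve this, we need to take 1 derivative of our position equation x(t) = 2·t^5 + 5·t^4 - 2·t^3 - 4·t^2 - 4. Taking d/dt of x(t), we find v(t) = 10·t^4 + 20·t^3 - 6·t^2 - 8·t. Using v(t) = 10·t^4 + 20·t^3 - 6·t^2 - 8·t and substituting t = 3, we find v = 1272.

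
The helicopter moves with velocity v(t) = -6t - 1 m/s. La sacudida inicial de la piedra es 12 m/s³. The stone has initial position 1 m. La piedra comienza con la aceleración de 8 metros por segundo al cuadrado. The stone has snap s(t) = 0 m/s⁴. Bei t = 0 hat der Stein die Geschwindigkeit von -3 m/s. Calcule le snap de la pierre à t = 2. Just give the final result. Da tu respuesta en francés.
Le snap à t = 2 est s = 0.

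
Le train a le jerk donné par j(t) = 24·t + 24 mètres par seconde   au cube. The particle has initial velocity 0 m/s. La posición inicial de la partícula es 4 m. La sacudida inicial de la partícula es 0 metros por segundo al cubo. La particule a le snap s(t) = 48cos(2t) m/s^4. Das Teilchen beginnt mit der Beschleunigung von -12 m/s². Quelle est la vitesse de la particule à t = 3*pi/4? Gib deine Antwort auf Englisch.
To solve this, we need to take 3 integrals of our snap equation s(t) = 48·cos(2·t). The antiderivative of snap, with j(0) = 0, gives jerk: j(t) = 24·sin(2·t). The integral of jerk is acceleration. Using a(0) = -12, we get a(t) = -12·cos(2·t). The integral of acceleration is velocity. Using v(0) = 0, we get v(t) = -6·sin(2·t). Using v(t) = -6·sin(2·t) and substituting t = 3*pi/4, we find v = 6.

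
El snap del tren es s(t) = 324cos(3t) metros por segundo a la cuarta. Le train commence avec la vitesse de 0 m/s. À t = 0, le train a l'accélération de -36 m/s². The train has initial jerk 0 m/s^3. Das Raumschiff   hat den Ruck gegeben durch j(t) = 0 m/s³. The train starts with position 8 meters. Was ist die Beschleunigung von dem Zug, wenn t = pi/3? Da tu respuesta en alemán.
Wir müssen unsere Gleichung für den Snap s(t) = 324·cos(3·t) 2-mal integrieren. Das Integral von dem Snap, mit j(0) = 0, ergibt den Ruck: j(t) = 108·sin(3·t). Das Integral von dem Ruck ist die Beschleunigung. Mit a(0) = -36 erhalten wir a(t) = -36·cos(3·t). Mit a(t) = -36·cos(3·t) und Einsetzen von t = pi/3, finden wir a = 36.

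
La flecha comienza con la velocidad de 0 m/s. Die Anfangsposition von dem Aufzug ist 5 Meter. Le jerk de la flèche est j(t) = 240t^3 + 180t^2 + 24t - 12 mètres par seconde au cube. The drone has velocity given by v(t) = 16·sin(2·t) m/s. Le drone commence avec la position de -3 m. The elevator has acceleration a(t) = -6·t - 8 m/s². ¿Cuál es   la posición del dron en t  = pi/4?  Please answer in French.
Pour résoudre ceci, nous devons prendre 1 intégrale de notre équation de la vitesse v(t) = 16·sin(2·t). L'intégrale de la vitesse est la position. En utilisant x(0) = -3, nous obtenons x(t) = 5 - 8·cos(2·t). Nous avons la position x(t) = 5 - 8·cos(2·t). En substituant t = pi/4: x(pi/4) = 5.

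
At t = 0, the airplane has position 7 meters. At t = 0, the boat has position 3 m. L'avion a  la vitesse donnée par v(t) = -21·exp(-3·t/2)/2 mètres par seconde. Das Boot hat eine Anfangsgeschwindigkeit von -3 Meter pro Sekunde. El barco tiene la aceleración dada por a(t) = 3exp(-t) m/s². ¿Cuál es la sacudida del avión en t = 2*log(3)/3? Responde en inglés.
To solve this, we need to take 2 derivatives of our velocity equation v(t) = -21·exp(-3·t/2)/2. Differentiating velocity, we get acceleration: a(t) = 63·exp(-3·t/2)/4. Differentiating acceleration, we get jerk: j(t) = -189·exp(-3·t/2)/8. We have jerk j(t) = -189·exp(-3·t/2)/8. Substituting t = 2*log(3)/3: j(2*log(3)/3) = -63/8.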